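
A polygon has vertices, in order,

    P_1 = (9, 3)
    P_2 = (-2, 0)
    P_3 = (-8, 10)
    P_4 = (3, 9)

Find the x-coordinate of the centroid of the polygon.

28/141

Apply Gauss's area formula. First the cross-terms c_i = x_i·y_{i+1} − x_{i+1}·y_i:
  6, -20, -102, -72  ⇒  2A = -188, A = -94.
Then Σ (x_i + x_{i+1})·c_i = -112, so x̄ = -112 / (6·(-94)) = 28/141.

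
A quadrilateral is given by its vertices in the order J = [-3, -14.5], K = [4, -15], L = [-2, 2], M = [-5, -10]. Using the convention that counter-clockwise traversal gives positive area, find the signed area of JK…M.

76.75

Σ = (103) + (-22) + (30) + (42.5) = 153.5
Signed area = Σ/2 = 76.75 (positive ⇒ counter-clockwise traversal).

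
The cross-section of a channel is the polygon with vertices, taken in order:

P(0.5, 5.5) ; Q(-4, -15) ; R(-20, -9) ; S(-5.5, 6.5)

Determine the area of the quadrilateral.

231.25

Apply Gauss's area formula: 2A = Σ (x_i·y_{i+1} − x_{i+1}·y_i), indices taken mod 4.
Σ = (14.5) + (-264) + (-179.5) + (-33.5) = -462.5
Area = |Σ|/2 = 231.25.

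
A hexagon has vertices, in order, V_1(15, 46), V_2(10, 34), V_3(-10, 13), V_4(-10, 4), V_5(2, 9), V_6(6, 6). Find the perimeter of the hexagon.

110

|V_1V_2| = √((-5)² + (-12)²) = √169 = 13
|V_2V_3| = √((-20)² + (-21)²) = √841 = 29
|V_3V_4| = √((0)² + (-9)²) = √81 = 9
|V_4V_5| = √((12)² + (5)²) = √169 = 13
|V_5V_6| = √((4)² + (-3)²) = √25 = 5
|V_6V_1| = √((9)² + (40)²) = √1681 = 41
Perimeter = 13 + 29 + 9 + 13 + 5 + 41 = 110.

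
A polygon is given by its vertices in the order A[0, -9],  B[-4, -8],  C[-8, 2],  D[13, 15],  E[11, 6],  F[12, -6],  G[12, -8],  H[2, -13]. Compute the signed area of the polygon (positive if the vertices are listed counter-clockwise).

-330.5

Apply the shoelace formula: 2A = Σ (x_i·y_{i+1} − x_{i+1}·y_i), indices taken mod 8.
Cross-terms: -36, -72, -146, -87, -138, -24, -140, -18  ⇒  Σ = -661
Signed area = Σ/2 = -330.5 (negative ⇒ clockwise traversal).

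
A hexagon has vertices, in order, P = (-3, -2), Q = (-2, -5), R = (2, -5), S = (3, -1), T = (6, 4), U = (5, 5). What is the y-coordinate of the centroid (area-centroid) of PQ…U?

-28/33

Apply the shoelace formula. First the cross-terms c_i = x_i·y_{i+1} − x_{i+1}·y_i:
  11, 20, 13, 18, 10, 5  ⇒  2A = 77, A = 38.5.
Then Σ (y_i + y_{i+1})·c_i = -196, so ȳ = -196 / (6·38.5) = -28/33.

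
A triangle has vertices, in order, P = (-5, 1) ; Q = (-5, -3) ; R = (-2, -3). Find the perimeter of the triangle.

|PQ| = √((0)² + (-4)²) = √16 = 4
|QR| = √((3)² + (0)²) = √9 = 3
|RP| = √((-3)² + (4)²) = √25 = 5
Perimeter = 4 + 3 + 5 = 12.

12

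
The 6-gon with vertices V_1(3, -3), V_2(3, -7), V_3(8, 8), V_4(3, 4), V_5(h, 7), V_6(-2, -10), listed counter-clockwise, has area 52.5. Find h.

3

Write out the shoelace sum; only the two edges meeting at V_5 involve h:
2·Area = [(3·7 − h·4) + (h·(-10) − (-2)·7)] + 112
       = -14·h + 147 = 105
⇒ h = 3.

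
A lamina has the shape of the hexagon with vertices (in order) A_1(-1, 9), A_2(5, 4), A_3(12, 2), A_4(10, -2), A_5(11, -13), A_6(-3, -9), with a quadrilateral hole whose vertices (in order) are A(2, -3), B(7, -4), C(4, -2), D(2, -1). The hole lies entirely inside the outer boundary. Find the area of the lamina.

Outer boundary:
Cross-terms: -49, -38, -44, -108, -138, -36  ⇒  Σ = -413
Area = |Σ|/2 = 206.5.
Hole:
Apply the shoelace formula: 2A = Σ (x_i·y_{i+1} − x_{i+1}·y_i), indices taken mod 4.
Σ = (13) + (2) + (0) + (-4) = 11
Area = |Σ|/2 = 5.5.
Net area = 206.5 − 5.5 = 201.

201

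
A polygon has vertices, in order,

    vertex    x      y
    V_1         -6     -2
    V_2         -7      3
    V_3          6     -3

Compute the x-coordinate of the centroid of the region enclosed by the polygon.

Apply Gauss's area formula. First the cross-terms c_i = x_i·y_{i+1} − x_{i+1}·y_i:
  -32, 3, -30  ⇒  2A = -59, A = -29.5.
Then Σ (x_i + x_{i+1})·c_i = 413, so x̄ = 413 / (6·(-29.5)) = -7/3.

-7/3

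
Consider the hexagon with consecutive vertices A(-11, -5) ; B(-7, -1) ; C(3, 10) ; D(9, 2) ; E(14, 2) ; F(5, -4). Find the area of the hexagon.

Apply the surveyor's formula: 2A = Σ (x_i·y_{i+1} − x_{i+1}·y_i), indices taken mod 6.
Cross-terms: -24, -67, -84, -10, -66, -69  ⇒  Σ = -320
Area = |Σ|/2 = 160.

160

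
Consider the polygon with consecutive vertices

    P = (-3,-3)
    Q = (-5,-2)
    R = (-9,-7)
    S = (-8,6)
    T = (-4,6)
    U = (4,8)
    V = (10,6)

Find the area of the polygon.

125

Σ = (-9) + (17) + (-110) + (-24) + (-56) + (-56) + (-12) = -250
Area = |Σ|/2 = 125.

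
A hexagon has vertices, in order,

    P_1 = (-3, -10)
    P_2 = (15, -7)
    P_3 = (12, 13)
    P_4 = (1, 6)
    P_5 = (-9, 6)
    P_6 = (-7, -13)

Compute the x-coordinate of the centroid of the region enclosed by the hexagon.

Apply the shoelace (surveyor's) formula. First the cross-terms c_i = x_i·y_{i+1} − x_{i+1}·y_i:
  171, 279, 59, 60, 159, 31  ⇒  2A = 759, A = 379.5.
Then Σ (x_i + x_{i+1})·c_i = 7018, so x̄ = 7018 / (6·379.5) = 638/207.

638/207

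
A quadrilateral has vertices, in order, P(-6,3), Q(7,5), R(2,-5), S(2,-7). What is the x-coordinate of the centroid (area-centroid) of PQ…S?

Apply the surveyor's formula. First the cross-terms c_i = x_i·y_{i+1} − x_{i+1}·y_i:
  -51, -45, -4, -36  ⇒  2A = -136, A = -68.
Then Σ (x_i + x_{i+1})·c_i = -328, so x̄ = -328 / (6·(-68)) = 41/51.

41/51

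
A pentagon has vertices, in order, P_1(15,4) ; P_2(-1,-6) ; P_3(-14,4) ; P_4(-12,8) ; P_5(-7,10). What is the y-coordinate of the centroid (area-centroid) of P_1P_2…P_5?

127/45

Apply the surveyor's formula. First the cross-terms c_i = x_i·y_{i+1} − x_{i+1}·y_i:
  -86, -88, -64, -64, -178  ⇒  2A = -480, A = -240.
Then Σ (y_i + y_{i+1})·c_i = -4064, so ȳ = -4064 / (6·(-240)) = 127/45.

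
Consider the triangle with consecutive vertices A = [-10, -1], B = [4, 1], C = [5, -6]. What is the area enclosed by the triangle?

50

Apply the surveyor's formula: 2A = Σ (x_i·y_{i+1} − x_{i+1}·y_i), indices taken mod 3.
Σ = (-6) + (-29) + (-65) = -100
Area = |Σ|/2 = 50.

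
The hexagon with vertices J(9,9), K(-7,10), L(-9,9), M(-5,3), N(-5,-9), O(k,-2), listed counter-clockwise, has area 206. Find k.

Write out the shoelace sum; only the two edges meeting at O involve k:
2·Area = [((-5)·(-2) − k·(-9)) + (k·9 − 9·(-2))] + 258
       = 18·k + 286 = 412
⇒ k = 7.

7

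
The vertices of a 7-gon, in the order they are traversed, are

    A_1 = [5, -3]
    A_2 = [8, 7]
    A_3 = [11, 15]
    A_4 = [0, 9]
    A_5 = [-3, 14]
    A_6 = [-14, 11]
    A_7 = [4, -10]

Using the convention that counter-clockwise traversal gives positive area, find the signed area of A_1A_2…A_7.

262.5

Apply the surveyor's formula: 2A = Σ (x_i·y_{i+1} − x_{i+1}·y_i), indices taken mod 7.
Σ = (59) + (43) + (99) + (27) + (163) + (96) + (38) = 525
Signed area = Σ/2 = 262.5 (positive ⇒ counter-clockwise traversal).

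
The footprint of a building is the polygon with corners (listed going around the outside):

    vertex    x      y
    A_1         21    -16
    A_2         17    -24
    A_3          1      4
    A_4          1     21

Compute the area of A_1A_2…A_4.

290

Apply the shoelace (surveyor's) formula: 2A = Σ (x_i·y_{i+1} − x_{i+1}·y_i), indices taken mod 4.
A_1→A_2: (21)(-24) − (17)(-16) = -232
A_2→A_3: (17)(4) − (1)(-24) = 92
A_3→A_4: (1)(21) − (1)(4) = 17
A_4→A_1: (1)(-16) − (21)(21) = -457
Σ = -580
Area = |Σ|/2 = 290.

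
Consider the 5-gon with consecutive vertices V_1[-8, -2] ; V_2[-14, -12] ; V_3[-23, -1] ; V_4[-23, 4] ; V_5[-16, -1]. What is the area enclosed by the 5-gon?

99

Apply the shoelace (surveyor's) formula: 2A = Σ (x_i·y_{i+1} − x_{i+1}·y_i), indices taken mod 5.
Cross-terms: 68, -262, -115, 87, 24  ⇒  Σ = -198
Area = |Σ|/2 = 99.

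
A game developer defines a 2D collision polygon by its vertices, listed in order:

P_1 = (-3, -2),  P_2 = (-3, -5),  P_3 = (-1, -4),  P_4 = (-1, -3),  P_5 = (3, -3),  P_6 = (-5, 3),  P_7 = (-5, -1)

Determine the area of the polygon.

Apply the shoelace (surveyor's) formula: 2A = Σ (x_i·y_{i+1} − x_{i+1}·y_i), indices taken mod 7.
Cross-terms: 9, 7, -1, 12, -6, 20, 7  ⇒  Σ = 48
Area = |Σ|/2 = 24.

24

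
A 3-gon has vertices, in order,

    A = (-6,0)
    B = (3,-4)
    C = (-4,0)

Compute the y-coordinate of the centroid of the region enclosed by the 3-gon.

-4/3

Apply the shoelace formula. First the cross-terms c_i = x_i·y_{i+1} − x_{i+1}·y_i:
  24, -16, 0  ⇒  2A = 8, A = 4.
Then Σ (y_i + y_{i+1})·c_i = -32, so ȳ = -32 / (6·4) = -4/3.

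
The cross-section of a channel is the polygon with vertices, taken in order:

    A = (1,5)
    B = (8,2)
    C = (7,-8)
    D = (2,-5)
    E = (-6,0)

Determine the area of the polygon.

97.5

Apply the surveyor's formula: 2A = Σ (x_i·y_{i+1} − x_{i+1}·y_i), indices taken mod 5.
Σ = (-38) + (-78) + (-19) + (-30) + (-30) = -195
Area = |Σ|/2 = 97.5.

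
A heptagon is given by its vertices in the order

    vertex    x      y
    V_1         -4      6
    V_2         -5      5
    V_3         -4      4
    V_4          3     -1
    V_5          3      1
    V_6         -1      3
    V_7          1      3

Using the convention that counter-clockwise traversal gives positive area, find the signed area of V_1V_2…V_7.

15

Apply the shoelace formula: 2A = Σ (x_i·y_{i+1} − x_{i+1}·y_i), indices taken mod 7.
V_1→V_2: (-4)(5) − (-5)(6) = 10
V_2→V_3: (-5)(4) − (-4)(5) = 0
V_3→V_4: (-4)(-1) − (3)(4) = -8
V_4→V_5: (3)(1) − (3)(-1) = 6
V_5→V_6: (3)(3) − (-1)(1) = 10
V_6→V_7: (-1)(3) − (1)(3) = -6
V_7→V_1: (1)(6) − (-4)(3) = 18
Σ = 30
Signed area = Σ/2 = 15 (positive ⇒ counter-clockwise traversal).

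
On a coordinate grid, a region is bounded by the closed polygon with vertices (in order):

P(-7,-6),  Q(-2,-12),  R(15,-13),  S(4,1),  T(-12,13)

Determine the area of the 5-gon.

286

Apply the shoelace (surveyor's) formula: 2A = Σ (x_i·y_{i+1} − x_{i+1}·y_i), indices taken mod 5.
P→Q: (-7)(-12) − (-2)(-6) = 72
Q→R: (-2)(-13) − (15)(-12) = 206
R→S: (15)(1) − (4)(-13) = 67
S→T: (4)(13) − (-12)(1) = 64
T→P: (-12)(-6) − (-7)(13) = 163
Σ = 572
Area = |Σ|/2 = 286.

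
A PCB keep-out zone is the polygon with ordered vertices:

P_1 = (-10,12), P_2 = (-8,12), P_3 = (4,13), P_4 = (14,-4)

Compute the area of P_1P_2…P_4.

123

Apply the shoelace formula: 2A = Σ (x_i·y_{i+1} − x_{i+1}·y_i), indices taken mod 4.
Σ = (-24) + (-152) + (-198) + (128) = -246
Area = |Σ|/2 = 123.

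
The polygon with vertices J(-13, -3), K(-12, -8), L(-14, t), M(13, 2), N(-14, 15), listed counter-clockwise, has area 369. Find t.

-14

The doubled signed area Σ (x_i y_{i+1} − x_{i+1} y_i) is linear in t.
With t=0 it equals 388; the coefficient of t is -25 (from the two edges through L).
So -25·t + 388 = 2·369 = 738 ⇒ t = -14.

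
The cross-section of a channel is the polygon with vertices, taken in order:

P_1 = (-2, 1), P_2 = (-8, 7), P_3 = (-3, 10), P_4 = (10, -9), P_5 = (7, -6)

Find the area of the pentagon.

Cross-terms: -6, -59, -73, 3, -5  ⇒  Σ = -140
Area = |Σ|/2 = 70.

70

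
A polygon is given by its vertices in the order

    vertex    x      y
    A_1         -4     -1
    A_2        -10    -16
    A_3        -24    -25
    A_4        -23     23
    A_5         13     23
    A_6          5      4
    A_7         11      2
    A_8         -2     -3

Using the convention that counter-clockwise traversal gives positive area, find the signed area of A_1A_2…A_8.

-1085.5

Cross-terms: 54, -134, -1127, -828, -63, -34, -29, -10  ⇒  Σ = -2171
Signed area = Σ/2 = -1085.5 (negative ⇒ clockwise traversal).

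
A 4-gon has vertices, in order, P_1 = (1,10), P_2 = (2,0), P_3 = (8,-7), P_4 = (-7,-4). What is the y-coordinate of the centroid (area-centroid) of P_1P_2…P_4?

Apply the shoelace formula. First the cross-terms c_i = x_i·y_{i+1} − x_{i+1}·y_i:
  -20, -14, -81, -66  ⇒  2A = -181, A = -90.5.
Then Σ (y_i + y_{i+1})·c_i = 393, so ȳ = 393 / (6·(-90.5)) = -131/181.

-131/181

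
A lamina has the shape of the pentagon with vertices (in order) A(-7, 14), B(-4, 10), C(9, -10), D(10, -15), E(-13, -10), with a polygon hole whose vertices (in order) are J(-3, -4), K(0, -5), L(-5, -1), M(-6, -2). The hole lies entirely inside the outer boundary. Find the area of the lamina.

Outer boundary:
Apply the surveyor's formula: 2A = Σ (x_i·y_{i+1} − x_{i+1}·y_i), indices taken mod 5.
Cross-terms: -14, -50, -35, -295, -252  ⇒  Σ = -646
Area = |Σ|/2 = 323.
Hole:
Apply the shoelace formula: 2A = Σ (x_i·y_{i+1} − x_{i+1}·y_i), indices taken mod 4.
Cross-terms: 15, -25, 4, 18  ⇒  Σ = 12
Area = |Σ|/2 = 6.
Net area = 323 − 6 = 317.

317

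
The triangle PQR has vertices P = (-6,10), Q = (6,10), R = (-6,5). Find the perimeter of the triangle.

30

|PQ| = √((12)² + (0)²) = √144 = 12
|QR| = √((-12)² + (-5)²) = √169 = 13
|RP| = √((0)² + (5)²) = √25 = 5
Perimeter = 12 + 13 + 5 = 30.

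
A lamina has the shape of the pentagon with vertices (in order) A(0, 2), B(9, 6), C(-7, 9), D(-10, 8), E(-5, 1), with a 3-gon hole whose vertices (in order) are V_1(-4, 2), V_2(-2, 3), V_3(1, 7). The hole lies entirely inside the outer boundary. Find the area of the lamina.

77

Outer boundary:
Σ = (-18) + (123) + (34) + (30) + (-10) = 159
Area = |Σ|/2 = 79.5.
Hole:
Apply the surveyor's formula: 2A = Σ (x_i·y_{i+1} − x_{i+1}·y_i), indices taken mod 3.
Σ = (-8) + (-17) + (30) = 5
Area = |Σ|/2 = 2.5.
Net area = 79.5 − 2.5 = 77.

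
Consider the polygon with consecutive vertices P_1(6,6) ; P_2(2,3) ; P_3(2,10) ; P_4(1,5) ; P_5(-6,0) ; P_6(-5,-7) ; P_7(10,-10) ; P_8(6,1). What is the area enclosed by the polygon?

156

Apply Gauss's area formula: 2A = Σ (x_i·y_{i+1} − x_{i+1}·y_i), indices taken mod 8.
Cross-terms: 6, 14, 0, 30, 42, 120, 70, 30  ⇒  Σ = 312
Area = |Σ|/2 = 156.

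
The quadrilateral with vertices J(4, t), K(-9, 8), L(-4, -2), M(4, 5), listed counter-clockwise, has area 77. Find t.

The doubled signed area Σ (x_i y_{i+1} − x_{i+1} y_i) is linear in t.
With t=0 it equals 50; the coefficient of t is 13 (from the two edges through J).
So 13·t + 50 = 2·77 = 154 ⇒ t = 8.

8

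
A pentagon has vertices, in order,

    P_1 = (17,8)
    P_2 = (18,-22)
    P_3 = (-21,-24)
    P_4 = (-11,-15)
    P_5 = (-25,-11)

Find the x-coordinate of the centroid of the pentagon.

178/111

Apply the surveyor's formula. First the cross-terms c_i = x_i·y_{i+1} − x_{i+1}·y_i:
  -518, -894, 51, -254, -13  ⇒  2A = -1628, A = -814.
Then Σ (x_i + x_{i+1})·c_i = -7832, so x̄ = -7832 / (6·(-814)) = 178/111.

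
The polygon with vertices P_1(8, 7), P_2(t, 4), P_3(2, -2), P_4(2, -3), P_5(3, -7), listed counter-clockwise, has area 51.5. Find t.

The doubled signed area Σ (x_i y_{i+1} − x_{i+1} y_i) is linear in t.
With t=0 it equals 94; the coefficient of t is -9 (from the two edges through P_2).
So -9·t + 94 = 2·51.5 = 103 ⇒ t = -1.

-1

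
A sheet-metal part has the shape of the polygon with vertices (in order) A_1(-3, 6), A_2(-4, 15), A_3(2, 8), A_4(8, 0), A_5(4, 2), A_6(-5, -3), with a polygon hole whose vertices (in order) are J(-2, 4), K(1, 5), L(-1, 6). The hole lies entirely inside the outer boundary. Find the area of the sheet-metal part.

83.5

Outer boundary:
A_1→A_2: (-3)(15) − (-4)(6) = -21
A_2→A_3: (-4)(8) − (2)(15) = -62
A_3→A_4: (2)(0) − (8)(8) = -64
A_4→A_5: (8)(2) − (4)(0) = 16
A_5→A_6: (4)(-3) − (-5)(2) = -2
A_6→A_1: (-5)(6) − (-3)(-3) = -39
Σ = -172
Area = |Σ|/2 = 86.
Hole:
Apply the shoelace formula: 2A = Σ (x_i·y_{i+1} − x_{i+1}·y_i), indices taken mod 3.
Σ = (-14) + (11) + (8) = 5
Area = |Σ|/2 = 2.5.
Net area = 86 − 2.5 = 83.5.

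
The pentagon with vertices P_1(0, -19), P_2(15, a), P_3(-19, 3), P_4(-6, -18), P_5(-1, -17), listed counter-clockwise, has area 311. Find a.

-9

The doubled signed area Σ (x_i y_{i+1} − x_{i+1} y_i) is linear in a.
With a=0 it equals 793; the coefficient of a is 19 (from the two edges through P_2).
So 19·a + 793 = 2·311 = 622 ⇒ a = -9.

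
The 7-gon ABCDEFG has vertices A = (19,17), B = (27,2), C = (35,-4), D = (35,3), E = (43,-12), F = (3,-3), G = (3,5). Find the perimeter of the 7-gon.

|AB| = √((8)² + (-15)²) = √289 = 17
|BC| = √((8)² + (-6)²) = √100 = 10
|CD| = √((0)² + (7)²) = √49 = 7
|DE| = √((8)² + (-15)²) = √289 = 17
|EF| = √((-40)² + (9)²) = √1681 = 41
|FG| = √((0)² + (8)²) = √64 = 8
|GA| = √((16)² + (12)²) = √400 = 20
Perimeter = 17 + 10 + 7 + 17 + 41 + 8 + 20 = 120.

120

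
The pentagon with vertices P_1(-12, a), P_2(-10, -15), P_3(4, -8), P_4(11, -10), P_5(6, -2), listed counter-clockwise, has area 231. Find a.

5

The doubled signed area Σ (x_i y_{i+1} − x_{i+1} y_i) is linear in a.
With a=0 it equals 382; the coefficient of a is 16 (from the two edges through P_1).
So 16·a + 382 = 2·231 = 462 ⇒ a = 5.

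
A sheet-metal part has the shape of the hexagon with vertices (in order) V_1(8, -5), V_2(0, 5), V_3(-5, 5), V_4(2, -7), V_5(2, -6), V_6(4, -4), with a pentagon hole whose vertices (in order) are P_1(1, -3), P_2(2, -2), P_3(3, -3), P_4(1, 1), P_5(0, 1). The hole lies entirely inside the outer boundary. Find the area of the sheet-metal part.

Outer boundary:
V_1→V_2: (8)(5) − (0)(-5) = 40
V_2→V_3: (0)(5) − (-5)(5) = 25
V_3→V_4: (-5)(-7) − (2)(5) = 25
V_4→V_5: (2)(-6) − (2)(-7) = 2
V_5→V_6: (2)(-4) − (4)(-6) = 16
V_6→V_1: (4)(-5) − (8)(-4) = 12
Σ = 120
Area = |Σ|/2 = 60.
Hole:
Apply the shoelace formula: 2A = Σ (x_i·y_{i+1} − x_{i+1}·y_i), indices taken mod 5.
Σ = (4) + (0) + (6) + (1) + (-1) = 10
Area = |Σ|/2 = 5.
Net area = 60 − 5 = 55.

55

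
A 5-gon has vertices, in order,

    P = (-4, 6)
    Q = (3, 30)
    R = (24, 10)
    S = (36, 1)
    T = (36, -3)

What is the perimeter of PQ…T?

|PQ| = √((7)² + (24)²) = √625 = 25
|QR| = √((21)² + (-20)²) = √841 = 29
|RS| = √((12)² + (-9)²) = √225 = 15
|ST| = √((0)² + (-4)²) = √16 = 4
|TP| = √((-40)² + (9)²) = √1681 = 41
Perimeter = 25 + 29 + 15 + 4 + 41 = 114.

114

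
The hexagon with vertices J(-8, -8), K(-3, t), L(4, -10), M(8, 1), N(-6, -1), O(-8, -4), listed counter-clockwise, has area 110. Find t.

-7

Write out the shoelace sum; only the two edges meeting at K involve t:
2·Area = [((-8)·t − (-3)·(-8)) + ((-3)·(-10) − 4·t)] + 130
       = -12·t + 136 = 220
⇒ t = -7.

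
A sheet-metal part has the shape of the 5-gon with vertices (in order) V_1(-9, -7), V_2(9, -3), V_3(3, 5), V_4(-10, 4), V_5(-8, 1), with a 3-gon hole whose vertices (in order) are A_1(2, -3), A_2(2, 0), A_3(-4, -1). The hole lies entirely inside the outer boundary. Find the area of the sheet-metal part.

Outer boundary:
Apply the shoelace (surveyor's) formula: 2A = Σ (x_i·y_{i+1} − x_{i+1}·y_i), indices taken mod 5.
V_1→V_2: (-9)(-3) − (9)(-7) = 90
V_2→V_3: (9)(5) − (3)(-3) = 54
V_3→V_4: (3)(4) − (-10)(5) = 62
V_4→V_5: (-10)(1) − (-8)(4) = 22
V_5→V_1: (-8)(-7) − (-9)(1) = 65
Σ = 293
Area = |Σ|/2 = 146.5.
Hole:
A_1→A_2: (2)(0) − (2)(-3) = 6
A_2→A_3: (2)(-1) − (-4)(0) = -2
A_3→A_1: (-4)(-3) − (2)(-1) = 14
Σ = 18
Area = |Σ|/2 = 9.
Net area = 146.5 − 9 = 137.5.

137.5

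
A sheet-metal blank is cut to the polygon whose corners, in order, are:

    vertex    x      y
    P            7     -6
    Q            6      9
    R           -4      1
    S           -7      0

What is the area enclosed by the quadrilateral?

Apply the surveyor's formula: 2A = Σ (x_i·y_{i+1} − x_{i+1}·y_i), indices taken mod 4.
P→Q: (7)(9) − (6)(-6) = 99
Q→R: (6)(1) − (-4)(9) = 42
R→S: (-4)(0) − (-7)(1) = 7
S→P: (-7)(-6) − (7)(0) = 42
Σ = 190
Area = |Σ|/2 = 95.

95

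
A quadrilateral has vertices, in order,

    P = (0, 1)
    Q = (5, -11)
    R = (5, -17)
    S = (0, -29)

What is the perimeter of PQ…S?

|PQ| = √((5)² + (-12)²) = √169 = 13
|QR| = √((0)² + (-6)²) = √36 = 6
|RS| = √((-5)² + (-12)²) = √169 = 13
|SP| = √((0)² + (30)²) = √900 = 30
Perimeter = 13 + 6 + 13 + 30 = 62.

62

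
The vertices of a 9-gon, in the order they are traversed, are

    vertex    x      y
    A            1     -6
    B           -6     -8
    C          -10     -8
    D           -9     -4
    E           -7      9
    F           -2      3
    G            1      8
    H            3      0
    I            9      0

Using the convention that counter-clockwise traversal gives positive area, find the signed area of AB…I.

Apply the shoelace (surveyor's) formula: 2A = Σ (x_i·y_{i+1} − x_{i+1}·y_i), indices taken mod 9.
Σ = (-44) + (-32) + (-32) + (-109) + (-3) + (-19) + (-24) + (0) + (-54) = -317
Signed area = Σ/2 = -158.5 (negative ⇒ clockwise traversal).

-158.5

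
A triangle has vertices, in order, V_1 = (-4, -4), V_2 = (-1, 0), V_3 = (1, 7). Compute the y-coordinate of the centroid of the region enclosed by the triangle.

Apply the shoelace (surveyor's) formula. First the cross-terms c_i = x_i·y_{i+1} − x_{i+1}·y_i:
  -4, -7, 24  ⇒  2A = 13, A = 6.5.
Then Σ (y_i + y_{i+1})·c_i = 39, so ȳ = 39 / (6·6.5) = 1.

1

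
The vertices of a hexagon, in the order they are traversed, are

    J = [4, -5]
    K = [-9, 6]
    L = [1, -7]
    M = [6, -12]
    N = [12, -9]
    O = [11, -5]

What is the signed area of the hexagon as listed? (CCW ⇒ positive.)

Σ = (-21) + (57) + (30) + (90) + (39) + (-35) = 160
Signed area = Σ/2 = 80 (positive ⇒ counter-clockwise traversal).

80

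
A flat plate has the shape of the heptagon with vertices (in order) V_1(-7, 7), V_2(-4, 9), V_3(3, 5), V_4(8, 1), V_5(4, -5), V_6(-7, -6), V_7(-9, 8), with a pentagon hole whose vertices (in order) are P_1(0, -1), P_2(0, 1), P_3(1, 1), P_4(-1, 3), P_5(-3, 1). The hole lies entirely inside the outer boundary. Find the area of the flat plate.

162.5

Outer boundary:
Σ = (-35) + (-47) + (-37) + (-44) + (-59) + (-110) + (-7) = -339
Area = |Σ|/2 = 169.5.
Hole:
Σ = (0) + (-1) + (4) + (8) + (3) = 14
Area = |Σ|/2 = 7.
Net area = 169.5 − 7 = 162.5.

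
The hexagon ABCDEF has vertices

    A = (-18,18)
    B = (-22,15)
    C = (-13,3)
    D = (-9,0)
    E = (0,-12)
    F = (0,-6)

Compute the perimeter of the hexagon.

|AB| = √((-4)² + (-3)²) = √25 = 5
|BC| = √((9)² + (-12)²) = √225 = 15
|CD| = √((4)² + (-3)²) = √25 = 5
|DE| = √((9)² + (-12)²) = √225 = 15
|EF| = √((0)² + (6)²) = √36 = 6
|FA| = √((-18)² + (24)²) = √900 = 30
Perimeter = 5 + 15 + 5 + 15 + 6 + 30 = 76.

76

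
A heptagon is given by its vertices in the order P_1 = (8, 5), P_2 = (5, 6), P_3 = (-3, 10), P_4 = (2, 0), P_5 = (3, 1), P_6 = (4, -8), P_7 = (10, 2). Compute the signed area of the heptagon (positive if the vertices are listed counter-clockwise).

Apply the shoelace formula: 2A = Σ (x_i·y_{i+1} − x_{i+1}·y_i), indices taken mod 7.
Σ = (23) + (68) + (-20) + (2) + (-28) + (88) + (34) = 167
Signed area = Σ/2 = 83.5 (positive ⇒ counter-clockwise traversal).

83.5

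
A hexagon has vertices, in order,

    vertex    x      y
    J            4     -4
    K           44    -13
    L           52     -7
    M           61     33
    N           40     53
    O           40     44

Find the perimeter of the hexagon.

|JK| = √((40)² + (-9)²) = √1681 = 41
|KL| = √((8)² + (6)²) = √100 = 10
|LM| = √((9)² + (40)²) = √1681 = 41
|MN| = √((-21)² + (20)²) = √841 = 29
|NO| = √((0)² + (-9)²) = √81 = 9
|OJ| = √((-36)² + (-48)²) = √3600 = 60
Perimeter = 41 + 10 + 41 + 29 + 9 + 60 = 190.

190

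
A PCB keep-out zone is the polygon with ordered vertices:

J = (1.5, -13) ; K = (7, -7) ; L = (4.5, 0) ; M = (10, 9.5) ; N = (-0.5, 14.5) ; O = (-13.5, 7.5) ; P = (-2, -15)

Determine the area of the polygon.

Σ = (80.5) + (31.5) + (42.75) + (149.75) + (192) + (217.5) + (48.5) = 762.5
Area = |Σ|/2 = 381.25.

381.25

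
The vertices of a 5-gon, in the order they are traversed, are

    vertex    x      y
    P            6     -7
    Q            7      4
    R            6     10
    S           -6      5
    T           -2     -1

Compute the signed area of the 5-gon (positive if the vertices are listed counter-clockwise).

122.5

Apply Gauss's area formula: 2A = Σ (x_i·y_{i+1} − x_{i+1}·y_i), indices taken mod 5.
Σ = (73) + (46) + (90) + (16) + (20) = 245
Signed area = Σ/2 = 122.5 (positive ⇒ counter-clockwise traversal).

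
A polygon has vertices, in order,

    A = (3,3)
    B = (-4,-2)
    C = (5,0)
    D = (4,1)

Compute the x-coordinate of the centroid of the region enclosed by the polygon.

56/45

Apply Gauss's area formula. First the cross-terms c_i = x_i·y_{i+1} − x_{i+1}·y_i:
  6, 10, 5, 9  ⇒  2A = 30, A = 15.
Then Σ (x_i + x_{i+1})·c_i = 112, so x̄ = 112 / (6·15) = 56/45.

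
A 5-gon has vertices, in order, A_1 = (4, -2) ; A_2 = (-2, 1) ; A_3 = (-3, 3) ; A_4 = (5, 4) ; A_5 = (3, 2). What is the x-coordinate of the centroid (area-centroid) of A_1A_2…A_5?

51/46

Apply Gauss's area formula. First the cross-terms c_i = x_i·y_{i+1} − x_{i+1}·y_i:
  0, -3, -27, -2, -14  ⇒  2A = -46, A = -23.
Then Σ (x_i + x_{i+1})·c_i = -153, so x̄ = -153 / (6·(-23)) = 51/46.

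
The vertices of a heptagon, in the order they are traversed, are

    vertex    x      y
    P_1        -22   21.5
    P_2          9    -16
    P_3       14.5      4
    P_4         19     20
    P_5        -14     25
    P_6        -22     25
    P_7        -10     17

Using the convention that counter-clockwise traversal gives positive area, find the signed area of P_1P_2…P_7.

Apply the shoelace (surveyor's) formula: 2A = Σ (x_i·y_{i+1} − x_{i+1}·y_i), indices taken mod 7.
Σ = (158.5) + (268) + (214) + (755) + (200) + (-124) + (159) = 1630.5
Signed area = Σ/2 = 815.25 (positive ⇒ counter-clockwise traversal).

815.25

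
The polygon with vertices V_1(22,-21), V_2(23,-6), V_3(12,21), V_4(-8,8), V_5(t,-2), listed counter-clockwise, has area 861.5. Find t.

-17

The doubled signed area Σ (x_i y_{i+1} − x_{i+1} y_i) is linear in t.
With t=0 it equals 1230; the coefficient of t is -29 (from the two edges through V_5).
So -29·t + 1230 = 2·861.5 = 1723 ⇒ t = -17.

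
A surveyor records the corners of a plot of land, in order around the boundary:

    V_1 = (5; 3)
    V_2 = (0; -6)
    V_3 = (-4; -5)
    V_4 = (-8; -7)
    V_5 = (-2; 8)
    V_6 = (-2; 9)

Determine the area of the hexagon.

Apply the surveyor's formula: 2A = Σ (x_i·y_{i+1} − x_{i+1}·y_i), indices taken mod 6.
Σ = (-30) + (-24) + (-12) + (-78) + (-2) + (-51) = -197
Area = |Σ|/2 = 98.5.

98.5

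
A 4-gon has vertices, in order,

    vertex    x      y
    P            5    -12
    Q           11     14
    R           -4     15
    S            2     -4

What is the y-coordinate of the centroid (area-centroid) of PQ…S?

Apply the shoelace (surveyor's) formula. First the cross-terms c_i = x_i·y_{i+1} − x_{i+1}·y_i:
  202, 221, -14, -4  ⇒  2A = 405, A = 202.5.
Then Σ (y_i + y_{i+1})·c_i = 6723, so ȳ = 6723 / (6·202.5) = 83/15.

83/15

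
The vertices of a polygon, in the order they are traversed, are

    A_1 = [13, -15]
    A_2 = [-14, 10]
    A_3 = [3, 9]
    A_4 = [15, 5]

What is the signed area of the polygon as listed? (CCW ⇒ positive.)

Σ = (-80) + (-156) + (-120) + (-290) = -646
Signed area = Σ/2 = -323 (negative ⇒ clockwise traversal).

-323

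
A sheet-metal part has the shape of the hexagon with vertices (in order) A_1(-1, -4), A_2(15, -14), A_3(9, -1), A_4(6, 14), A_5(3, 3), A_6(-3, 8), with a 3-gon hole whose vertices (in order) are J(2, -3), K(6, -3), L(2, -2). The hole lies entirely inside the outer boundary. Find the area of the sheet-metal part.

171

Outer boundary:
Apply Gauss's area formula: 2A = Σ (x_i·y_{i+1} − x_{i+1}·y_i), indices taken mod 6.
A_1→A_2: (-1)(-14) − (15)(-4) = 74
A_2→A_3: (15)(-1) − (9)(-14) = 111
A_3→A_4: (9)(14) − (6)(-1) = 132
A_4→A_5: (6)(3) − (3)(14) = -24
A_5→A_6: (3)(8) − (-3)(3) = 33
A_6→A_1: (-3)(-4) − (-1)(8) = 20
Σ = 346
Area = |Σ|/2 = 173.
Hole:
Apply Gauss's area formula: 2A = Σ (x_i·y_{i+1} − x_{i+1}·y_i), indices taken mod 3.
Σ = (12) + (-6) + (-2) = 4
Area = |Σ|/2 = 2.
Net area = 173 − 2 = 171.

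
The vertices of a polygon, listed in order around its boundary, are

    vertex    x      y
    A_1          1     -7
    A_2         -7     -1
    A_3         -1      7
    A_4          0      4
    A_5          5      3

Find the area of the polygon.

81

A_1→A_2: (1)(-1) − (-7)(-7) = -50
A_2→A_3: (-7)(7) − (-1)(-1) = -50
A_3→A_4: (-1)(4) − (0)(7) = -4
A_4→A_5: (0)(3) − (5)(4) = -20
A_5→A_1: (5)(-7) − (1)(3) = -38
Σ = -162
Area = |Σ|/2 = 81.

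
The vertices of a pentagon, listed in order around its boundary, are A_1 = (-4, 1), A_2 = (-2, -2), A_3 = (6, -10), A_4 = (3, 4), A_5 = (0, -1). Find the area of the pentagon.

Apply the surveyor's formula: 2A = Σ (x_i·y_{i+1} − x_{i+1}·y_i), indices taken mod 5.
Σ = (10) + (32) + (54) + (-3) + (-4) = 89
Area = |Σ|/2 = 44.5.

44.5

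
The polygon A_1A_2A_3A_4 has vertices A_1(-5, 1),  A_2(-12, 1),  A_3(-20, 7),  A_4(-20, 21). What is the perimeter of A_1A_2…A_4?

56

|A_1A_2| = √((-7)² + (0)²) = √49 = 7
|A_2A_3| = √((-8)² + (6)²) = √100 = 10
|A_3A_4| = √((0)² + (14)²) = √196 = 14
|A_4A_1| = √((15)² + (-20)²) = √625 = 25
Perimeter = 7 + 10 + 14 + 25 = 56.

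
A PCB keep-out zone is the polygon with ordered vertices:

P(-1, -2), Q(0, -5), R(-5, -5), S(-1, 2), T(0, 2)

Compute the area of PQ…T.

Apply the shoelace (surveyor's) formula: 2A = Σ (x_i·y_{i+1} − x_{i+1}·y_i), indices taken mod 5.
Σ = (5) + (-25) + (-15) + (-2) + (2) = -35
Area = |Σ|/2 = 17.5.

17.5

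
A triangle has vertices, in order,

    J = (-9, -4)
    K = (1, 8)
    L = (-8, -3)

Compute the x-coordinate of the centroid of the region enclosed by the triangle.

-16/3

Apply the shoelace formula. First the cross-terms c_i = x_i·y_{i+1} − x_{i+1}·y_i:
  -68, 61, 5  ⇒  2A = -2, A = -1.
Then Σ (x_i + x_{i+1})·c_i = 32, so x̄ = 32 / (6·(-1)) = -16/3.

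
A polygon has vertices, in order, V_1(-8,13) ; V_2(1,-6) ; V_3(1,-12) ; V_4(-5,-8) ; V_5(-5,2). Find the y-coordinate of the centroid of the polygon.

-71/23

Apply the shoelace (surveyor's) formula. First the cross-terms c_i = x_i·y_{i+1} − x_{i+1}·y_i:
  35, -6, -68, -50, -49  ⇒  2A = -138, A = -69.
Then Σ (y_i + y_{i+1})·c_i = 1278, so ȳ = 1278 / (6·(-69)) = -71/23.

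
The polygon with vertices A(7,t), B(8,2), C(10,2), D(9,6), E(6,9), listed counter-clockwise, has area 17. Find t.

0

Write out the shoelace sum; only the two edges meeting at A involve t:
2·Area = [(6·t − 7·9) + (7·2 − 8·t)] + 83
       = -2·t + 34 = 34
⇒ t = 0.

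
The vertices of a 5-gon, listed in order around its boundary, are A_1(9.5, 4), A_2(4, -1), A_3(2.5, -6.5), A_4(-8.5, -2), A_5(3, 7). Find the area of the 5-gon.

Apply the shoelace formula: 2A = Σ (x_i·y_{i+1} − x_{i+1}·y_i), indices taken mod 5.
A_1→A_2: (9.5)(-1) − (4)(4) = -25.5
A_2→A_3: (4)(-6.5) − (2.5)(-1) = -23.5
A_3→A_4: (2.5)(-2) − (-8.5)(-6.5) = -60.25
A_4→A_5: (-8.5)(7) − (3)(-2) = -53.5
A_5→A_1: (3)(4) − (9.5)(7) = -54.5
Σ = -217.25
Area = |Σ|/2 = 108.625.

108.625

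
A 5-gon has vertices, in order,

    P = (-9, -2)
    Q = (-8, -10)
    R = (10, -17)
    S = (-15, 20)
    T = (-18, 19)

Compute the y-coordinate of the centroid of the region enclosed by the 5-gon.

-109/179

Apply the shoelace (surveyor's) formula. First the cross-terms c_i = x_i·y_{i+1} − x_{i+1}·y_i:
  74, 236, -55, 75, 207  ⇒  2A = 537, A = 268.5.
Then Σ (y_i + y_{i+1})·c_i = -981, so ȳ = -981 / (6·268.5) = -109/179.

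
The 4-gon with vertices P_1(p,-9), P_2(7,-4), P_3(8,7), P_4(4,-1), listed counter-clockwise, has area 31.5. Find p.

The doubled signed area Σ (x_i y_{i+1} − x_{i+1} y_i) is linear in p.
With p=0 it equals 72; the coefficient of p is -3 (from the two edges through P_1).
So -3·p + 72 = 2·31.5 = 63 ⇒ p = 3.

3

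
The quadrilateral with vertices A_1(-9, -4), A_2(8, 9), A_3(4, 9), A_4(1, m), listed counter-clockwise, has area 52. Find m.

10

Write out the shoelace sum; only the two edges meeting at A_4 involve m:
2·Area = [(4·m − 1·9) + (1·(-4) − (-9)·m)] + -13
       = 13·m + -26 = 104
⇒ m = 10.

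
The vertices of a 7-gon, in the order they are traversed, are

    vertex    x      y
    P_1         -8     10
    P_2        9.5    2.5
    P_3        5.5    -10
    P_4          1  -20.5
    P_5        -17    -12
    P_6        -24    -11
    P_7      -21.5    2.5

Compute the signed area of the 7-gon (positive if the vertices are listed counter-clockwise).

P_1→P_2: (-8)(2.5) − (9.5)(10) = -115
P_2→P_3: (9.5)(-10) − (5.5)(2.5) = -108.75
P_3→P_4: (5.5)(-20.5) − (1)(-10) = -102.75
P_4→P_5: (1)(-12) − (-17)(-20.5) = -360.5
P_5→P_6: (-17)(-11) − (-24)(-12) = -101
P_6→P_7: (-24)(2.5) − (-21.5)(-11) = -296.5
P_7→P_1: (-21.5)(10) − (-8)(2.5) = -195
Σ = -1279.5
Signed area = Σ/2 = -639.75 (negative ⇒ clockwise traversal).

-639.75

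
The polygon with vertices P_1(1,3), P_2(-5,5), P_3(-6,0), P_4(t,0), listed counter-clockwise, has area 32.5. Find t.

5

The doubled signed area Σ (x_i y_{i+1} − x_{i+1} y_i) is linear in t.
With t=0 it equals 50; the coefficient of t is 3 (from the two edges through P_4).
So 3·t + 50 = 2·32.5 = 65 ⇒ t = 5.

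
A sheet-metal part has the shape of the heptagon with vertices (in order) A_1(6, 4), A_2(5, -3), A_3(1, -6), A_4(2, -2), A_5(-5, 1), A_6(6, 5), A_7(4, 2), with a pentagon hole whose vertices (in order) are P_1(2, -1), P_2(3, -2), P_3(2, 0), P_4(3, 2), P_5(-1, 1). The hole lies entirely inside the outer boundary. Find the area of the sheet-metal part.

Outer boundary:
Cross-terms: -38, -27, 10, -8, -31, -8, 4  ⇒  Σ = -98
Area = |Σ|/2 = 49.
Hole:
Apply the surveyor's formula: 2A = Σ (x_i·y_{i+1} − x_{i+1}·y_i), indices taken mod 5.
Σ = (-1) + (4) + (4) + (5) + (-1) = 11
Area = |Σ|/2 = 5.5.
Net area = 49 − 5.5 = 43.5.

43.5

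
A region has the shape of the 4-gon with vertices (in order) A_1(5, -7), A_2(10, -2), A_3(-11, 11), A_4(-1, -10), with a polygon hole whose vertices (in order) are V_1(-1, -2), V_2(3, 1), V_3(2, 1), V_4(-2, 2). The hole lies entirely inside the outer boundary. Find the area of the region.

Outer boundary:
Apply the shoelace formula: 2A = Σ (x_i·y_{i+1} − x_{i+1}·y_i), indices taken mod 4.
Cross-terms: 60, 88, 121, 57  ⇒  Σ = 326
Area = |Σ|/2 = 163.
Hole:
Apply the shoelace (surveyor's) formula: 2A = Σ (x_i·y_{i+1} − x_{i+1}·y_i), indices taken mod 4.
Σ = (5) + (1) + (6) + (6) = 18
Area = |Σ|/2 = 9.
Net area = 163 − 9 = 154.

154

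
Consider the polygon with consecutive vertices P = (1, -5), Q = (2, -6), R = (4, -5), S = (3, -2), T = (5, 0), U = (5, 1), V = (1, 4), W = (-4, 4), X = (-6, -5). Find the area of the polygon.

79

Apply the surveyor's formula: 2A = Σ (x_i·y_{i+1} − x_{i+1}·y_i), indices taken mod 9.
Σ = (4) + (14) + (7) + (10) + (5) + (19) + (20) + (44) + (35) = 158
Area = |Σ|/2 = 79.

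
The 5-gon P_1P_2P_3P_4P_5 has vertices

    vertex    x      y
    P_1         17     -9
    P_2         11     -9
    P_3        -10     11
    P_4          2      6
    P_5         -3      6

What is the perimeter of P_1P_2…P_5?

|P_1P_2| = √((-6)² + (0)²) = √36 = 6
|P_2P_3| = √((-21)² + (20)²) = √841 = 29
|P_3P_4| = √((12)² + (-5)²) = √169 = 13
|P_4P_5| = √((-5)² + (0)²) = √25 = 5
|P_5P_1| = √((20)² + (-15)²) = √625 = 25
Perimeter = 6 + 29 + 13 + 5 + 25 = 78.

78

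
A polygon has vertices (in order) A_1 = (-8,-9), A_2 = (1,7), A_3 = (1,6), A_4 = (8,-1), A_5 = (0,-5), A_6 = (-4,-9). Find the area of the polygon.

96.5

Apply the surveyor's formula: 2A = Σ (x_i·y_{i+1} − x_{i+1}·y_i), indices taken mod 6.
Σ = (-47) + (-1) + (-49) + (-40) + (-20) + (-36) = -193
Area = |Σ|/2 = 96.5.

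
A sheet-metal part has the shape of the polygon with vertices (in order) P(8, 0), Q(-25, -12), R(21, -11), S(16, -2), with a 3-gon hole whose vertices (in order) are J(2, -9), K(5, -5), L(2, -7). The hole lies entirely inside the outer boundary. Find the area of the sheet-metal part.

Outer boundary:
Cross-terms: -96, 527, 134, 16  ⇒  Σ = 581
Area = |Σ|/2 = 290.5.
Hole:
Apply the shoelace formula: 2A = Σ (x_i·y_{i+1} − x_{i+1}·y_i), indices taken mod 3.
Cross-terms: 35, -25, -4  ⇒  Σ = 6
Area = |Σ|/2 = 3.
Net area = 290.5 − 3 = 287.5.

287.5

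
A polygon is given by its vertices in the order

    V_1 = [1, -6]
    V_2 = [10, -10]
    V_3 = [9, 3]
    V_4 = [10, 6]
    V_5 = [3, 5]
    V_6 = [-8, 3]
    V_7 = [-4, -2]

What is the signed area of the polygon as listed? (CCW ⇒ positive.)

Cross-terms: 50, 120, 24, 32, 49, 28, 26  ⇒  Σ = 329
Signed area = Σ/2 = 164.5 (positive ⇒ counter-clockwise traversal).

164.5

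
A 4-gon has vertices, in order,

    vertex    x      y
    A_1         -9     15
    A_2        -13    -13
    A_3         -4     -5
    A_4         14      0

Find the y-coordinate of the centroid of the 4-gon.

58/33

Apply the shoelace formula. First the cross-terms c_i = x_i·y_{i+1} − x_{i+1}·y_i:
  312, 13, 70, 210  ⇒  2A = 605, A = 302.5.
Then Σ (y_i + y_{i+1})·c_i = 3190, so ȳ = 3190 / (6·302.5) = 58/33.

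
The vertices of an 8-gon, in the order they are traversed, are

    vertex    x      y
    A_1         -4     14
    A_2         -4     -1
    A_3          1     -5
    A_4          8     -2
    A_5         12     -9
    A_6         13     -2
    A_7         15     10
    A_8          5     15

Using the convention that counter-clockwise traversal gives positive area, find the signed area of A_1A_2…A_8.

314.5

Apply Gauss's area formula: 2A = Σ (x_i·y_{i+1} − x_{i+1}·y_i), indices taken mod 8.
Σ = (60) + (21) + (38) + (-48) + (93) + (160) + (175) + (130) = 629
Signed area = Σ/2 = 314.5 (positive ⇒ counter-clockwise traversal).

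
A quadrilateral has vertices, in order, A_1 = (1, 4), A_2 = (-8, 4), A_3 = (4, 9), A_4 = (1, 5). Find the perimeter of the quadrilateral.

28

|A_1A_2| = √((-9)² + (0)²) = √81 = 9
|A_2A_3| = √((12)² + (5)²) = √169 = 13
|A_3A_4| = √((-3)² + (-4)²) = √25 = 5
|A_4A_1| = √((0)² + (-1)²) = √1 = 1
Perimeter = 9 + 13 + 5 + 1 = 28.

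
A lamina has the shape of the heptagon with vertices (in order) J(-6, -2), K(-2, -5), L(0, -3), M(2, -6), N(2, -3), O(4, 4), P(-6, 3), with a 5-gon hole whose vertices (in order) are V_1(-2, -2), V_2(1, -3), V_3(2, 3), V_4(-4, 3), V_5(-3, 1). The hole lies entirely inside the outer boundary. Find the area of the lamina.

Outer boundary:
Apply the shoelace formula: 2A = Σ (x_i·y_{i+1} − x_{i+1}·y_i), indices taken mod 7.
Cross-terms: 26, 6, 6, 6, 20, 36, 30  ⇒  Σ = 130
Area = |Σ|/2 = 65.
Hole:
Apply the shoelace formula: 2A = Σ (x_i·y_{i+1} − x_{i+1}·y_i), indices taken mod 5.
Σ = (8) + (9) + (18) + (5) + (8) = 48
Area = |Σ|/2 = 24.
Net area = 65 − 24 = 41.

41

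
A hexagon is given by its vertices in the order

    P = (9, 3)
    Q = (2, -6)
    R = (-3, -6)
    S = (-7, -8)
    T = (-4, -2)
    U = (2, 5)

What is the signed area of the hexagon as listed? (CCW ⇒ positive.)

-90.5

Apply the surveyor's formula: 2A = Σ (x_i·y_{i+1} − x_{i+1}·y_i), indices taken mod 6.
P→Q: (9)(-6) − (2)(3) = -60
Q→R: (2)(-6) − (-3)(-6) = -30
R→S: (-3)(-8) − (-7)(-6) = -18
S→T: (-7)(-2) − (-4)(-8) = -18
T→U: (-4)(5) − (2)(-2) = -16
U→P: (2)(3) − (9)(5) = -39
Σ = -181
Signed area = Σ/2 = -90.5 (negative ⇒ clockwise traversal).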